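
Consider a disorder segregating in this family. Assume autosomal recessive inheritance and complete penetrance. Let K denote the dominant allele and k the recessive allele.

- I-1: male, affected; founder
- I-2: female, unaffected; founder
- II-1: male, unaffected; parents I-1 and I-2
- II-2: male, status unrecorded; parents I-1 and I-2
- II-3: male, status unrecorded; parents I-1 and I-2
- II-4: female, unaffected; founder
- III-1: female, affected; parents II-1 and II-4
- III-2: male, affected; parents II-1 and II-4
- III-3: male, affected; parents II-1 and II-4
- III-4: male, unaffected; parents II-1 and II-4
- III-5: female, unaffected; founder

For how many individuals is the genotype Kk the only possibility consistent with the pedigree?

2

Obligate heterozygotes: II-1 is unaffected so carries K and received k from I-1 (kk), so II-1 is Kk; II-4 is unaffected so carries K and passed k to III-1 (kk), so II-4 is Kk.
Every other individual is either homozygous by phenotype or has at least one consistent homozygous assignment, so the count is 2.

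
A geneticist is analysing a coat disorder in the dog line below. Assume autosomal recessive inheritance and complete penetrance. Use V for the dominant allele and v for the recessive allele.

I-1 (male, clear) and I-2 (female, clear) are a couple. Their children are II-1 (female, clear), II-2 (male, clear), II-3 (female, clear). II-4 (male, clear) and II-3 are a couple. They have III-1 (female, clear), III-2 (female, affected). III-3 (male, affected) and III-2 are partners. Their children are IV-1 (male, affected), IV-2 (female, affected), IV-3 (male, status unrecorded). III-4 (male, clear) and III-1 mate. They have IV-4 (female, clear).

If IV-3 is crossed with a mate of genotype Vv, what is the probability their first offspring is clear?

IV-3 received v from III-3 (vv) and received v from III-2 (vv), so IV-3 is vv.
The cross gives 1/2 Vv : 1/2 vv, so P(offspring is clear) = 1/2.

1/2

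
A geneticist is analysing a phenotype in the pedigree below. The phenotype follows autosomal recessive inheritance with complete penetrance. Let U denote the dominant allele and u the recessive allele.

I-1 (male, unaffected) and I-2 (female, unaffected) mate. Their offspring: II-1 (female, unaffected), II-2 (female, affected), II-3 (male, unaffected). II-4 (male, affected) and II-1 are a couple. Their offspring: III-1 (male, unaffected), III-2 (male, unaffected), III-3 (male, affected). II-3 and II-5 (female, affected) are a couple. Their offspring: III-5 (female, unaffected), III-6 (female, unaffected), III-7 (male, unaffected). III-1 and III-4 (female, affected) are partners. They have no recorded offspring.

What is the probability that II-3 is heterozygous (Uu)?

I-1 is unaffected so carries U and passed u to II-2 (uu), so I-1 is Uu.
I-2 is unaffected so carries U and passed u to II-2 (uu), so I-2 is Uu.
Their cross gives offspring ratios 1/4 UU : 1/2 Uu : 1/4 uu. Conditioning on II-3 being unaffected, P(Uu) = 1/2 / 3/4 = 2/3 before taking II-3's own offspring into account.
II-5 is affected, so II-5 is uu.
Now use II-3's offspring. Probability of each recorded status — unaffected daughter III-5: 1/2 if II-3 is Uu, 1 if UU; unaffected daughter III-6: 1/2 if II-3 is Uu, 1 if UU; unaffected son III-7: 1/2 if II-3 is Uu, 1 if UU.
Bayes: P(Uu) = 2/3·1/8 / (2/3·1/8 + 1/3·1) = 1/5.

1/5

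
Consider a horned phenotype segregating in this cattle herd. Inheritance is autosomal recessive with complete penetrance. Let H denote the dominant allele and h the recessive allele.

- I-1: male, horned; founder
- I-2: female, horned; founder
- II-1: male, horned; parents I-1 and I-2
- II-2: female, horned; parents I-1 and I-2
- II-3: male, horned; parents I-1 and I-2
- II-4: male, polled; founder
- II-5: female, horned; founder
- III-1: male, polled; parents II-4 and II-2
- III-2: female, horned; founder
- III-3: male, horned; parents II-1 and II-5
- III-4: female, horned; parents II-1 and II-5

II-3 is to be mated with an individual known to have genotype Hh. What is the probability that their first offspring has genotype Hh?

1/2

II-3 is horned, so II-3 is hh.
The cross gives 1/2 Hh : 1/2 hh, so P(offspring has genotype Hh) = 1/2.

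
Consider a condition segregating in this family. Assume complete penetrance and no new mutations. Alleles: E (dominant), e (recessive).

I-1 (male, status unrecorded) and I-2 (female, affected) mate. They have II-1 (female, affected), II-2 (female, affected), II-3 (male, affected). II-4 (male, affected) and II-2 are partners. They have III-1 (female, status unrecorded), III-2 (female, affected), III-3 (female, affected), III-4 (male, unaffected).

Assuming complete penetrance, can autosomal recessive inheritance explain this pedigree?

No

Under autosomal recessive, III-4 (unaffected, male) cannot arise from II-4 (affected) × II-2 (affected).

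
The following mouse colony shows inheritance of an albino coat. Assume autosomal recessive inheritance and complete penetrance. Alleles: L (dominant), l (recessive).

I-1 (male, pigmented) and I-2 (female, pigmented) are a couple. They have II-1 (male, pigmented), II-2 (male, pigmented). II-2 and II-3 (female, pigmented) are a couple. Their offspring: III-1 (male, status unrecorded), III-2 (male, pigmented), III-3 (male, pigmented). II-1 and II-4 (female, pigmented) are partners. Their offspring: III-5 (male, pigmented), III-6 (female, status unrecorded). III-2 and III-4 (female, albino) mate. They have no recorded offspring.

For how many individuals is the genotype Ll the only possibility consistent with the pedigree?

0

No individual's genotype is forced to Ll by the pedigree, so the count is 0.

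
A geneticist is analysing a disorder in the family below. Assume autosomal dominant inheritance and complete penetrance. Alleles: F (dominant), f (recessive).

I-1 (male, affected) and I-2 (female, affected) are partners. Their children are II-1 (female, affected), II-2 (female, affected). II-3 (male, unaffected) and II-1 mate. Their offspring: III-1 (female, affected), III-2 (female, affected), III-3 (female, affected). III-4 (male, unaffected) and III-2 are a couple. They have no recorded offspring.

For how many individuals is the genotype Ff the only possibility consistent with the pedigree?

Obligate heterozygotes: III-1 is affected so carries F and received f from II-3 (ff), so III-1 is Ff; III-2 is affected so carries F and received f from II-3 (ff), so III-2 is Ff; III-3 is affected so carries F and received f from II-3 (ff), so III-3 is Ff.
Every other individual is either homozygous by phenotype or has at least one consistent homozygous assignment, so the count is 3.

3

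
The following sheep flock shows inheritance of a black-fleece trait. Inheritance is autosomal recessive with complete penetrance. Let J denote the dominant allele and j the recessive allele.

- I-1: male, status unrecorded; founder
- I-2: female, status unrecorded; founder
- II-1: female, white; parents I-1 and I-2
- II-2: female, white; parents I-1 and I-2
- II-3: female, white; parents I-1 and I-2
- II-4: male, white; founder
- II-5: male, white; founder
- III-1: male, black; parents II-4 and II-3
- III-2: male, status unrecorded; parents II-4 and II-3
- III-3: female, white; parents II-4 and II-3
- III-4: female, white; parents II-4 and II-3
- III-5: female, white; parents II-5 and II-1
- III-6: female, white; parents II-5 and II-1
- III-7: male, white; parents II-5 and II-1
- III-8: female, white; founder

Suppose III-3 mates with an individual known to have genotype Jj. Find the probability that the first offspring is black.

1/6

II-4 is white so carries J and passed j to III-1 (jj), so II-4 is Jj.
II-3 is white so carries J and passed j to III-1 (jj), so II-3 is Jj.
III-3 is a white offspring of II-4 (Jj) × II-3 (Jj), whose cross gives 1/4 JJ : 1/2 Jj : 1/4 jj; conditioning on being white, III-3 is JJ with probability 1/3, Jj with probability 2/3.
Summing over parental genotype combinations, P(offspring is black) = 2/3·1/4 = 1/6.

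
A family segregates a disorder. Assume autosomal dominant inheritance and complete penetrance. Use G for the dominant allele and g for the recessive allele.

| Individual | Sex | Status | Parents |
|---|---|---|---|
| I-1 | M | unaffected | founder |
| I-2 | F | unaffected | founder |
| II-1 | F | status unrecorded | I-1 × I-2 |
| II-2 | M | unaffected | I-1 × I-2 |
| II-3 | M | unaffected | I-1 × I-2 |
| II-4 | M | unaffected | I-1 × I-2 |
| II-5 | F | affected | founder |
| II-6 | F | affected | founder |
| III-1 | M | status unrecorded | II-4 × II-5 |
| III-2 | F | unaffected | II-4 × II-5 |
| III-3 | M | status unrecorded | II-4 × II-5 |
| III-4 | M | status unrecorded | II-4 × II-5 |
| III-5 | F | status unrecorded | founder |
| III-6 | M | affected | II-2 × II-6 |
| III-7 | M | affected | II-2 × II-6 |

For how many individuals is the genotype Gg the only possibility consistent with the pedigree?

3

Obligate heterozygotes: II-5 is affected so carries G and passed g to III-2 (gg), so II-5 is Gg; III-6 is affected so carries G and received g from II-2 (gg), so III-6 is Gg; III-7 is affected so carries G and received g from II-2 (gg), so III-7 is Gg.
Every other individual is either homozygous by phenotype or has at least one consistent homozygous assignment, so the count is 3.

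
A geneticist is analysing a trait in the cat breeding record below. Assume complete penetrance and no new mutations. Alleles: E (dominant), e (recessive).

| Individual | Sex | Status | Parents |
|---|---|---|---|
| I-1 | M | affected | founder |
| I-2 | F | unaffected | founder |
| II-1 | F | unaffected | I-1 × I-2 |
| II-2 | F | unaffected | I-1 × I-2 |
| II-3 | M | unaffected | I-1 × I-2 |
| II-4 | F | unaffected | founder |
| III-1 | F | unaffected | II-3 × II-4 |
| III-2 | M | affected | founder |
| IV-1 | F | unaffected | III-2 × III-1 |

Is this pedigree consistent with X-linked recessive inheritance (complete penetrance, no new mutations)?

A consistent assignment under X-linked recessive exists: I-1 X^e Y, I-2 X^E X^E, II-1 X^E X^e, II-2 X^E X^e, II-3 X^E Y, II-4 X^E X^E, III-1 X^E X^E, III-2 X^e Y, IV-1 X^E X^e.
In this assignment every recorded phenotype matches its genotype and every non-founder's genotype is obtainable from its parents' genotypes, so the pedigree is consistent.

Yes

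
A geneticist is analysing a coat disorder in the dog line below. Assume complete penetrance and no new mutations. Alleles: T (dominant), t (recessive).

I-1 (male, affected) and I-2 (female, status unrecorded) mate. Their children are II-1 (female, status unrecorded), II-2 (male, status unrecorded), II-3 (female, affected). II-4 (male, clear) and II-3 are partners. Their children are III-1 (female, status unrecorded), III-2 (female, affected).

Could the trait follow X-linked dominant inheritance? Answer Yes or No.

A consistent assignment under X-linked dominant exists: I-1 X^T Y, I-2 X^T X^T, II-1 X^T X^T, II-2 X^T Y, II-3 X^T X^T, II-4 X^t Y, III-1 X^T X^t, III-2 X^T X^t.
In this assignment every recorded phenotype matches its genotype and every non-founder's genotype is obtainable from its parents' genotypes, so the pedigree is consistent.

Yes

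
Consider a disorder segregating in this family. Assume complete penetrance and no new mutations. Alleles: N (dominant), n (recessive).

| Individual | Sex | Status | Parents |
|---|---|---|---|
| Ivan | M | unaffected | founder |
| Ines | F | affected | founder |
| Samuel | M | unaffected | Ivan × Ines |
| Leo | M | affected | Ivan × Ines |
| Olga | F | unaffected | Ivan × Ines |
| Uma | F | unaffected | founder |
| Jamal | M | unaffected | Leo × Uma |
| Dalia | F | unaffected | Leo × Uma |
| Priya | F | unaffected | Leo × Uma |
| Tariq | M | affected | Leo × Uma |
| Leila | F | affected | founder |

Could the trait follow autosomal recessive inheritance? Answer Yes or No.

Yes

A consistent assignment under autosomal recessive exists: Ivan Nn, Ines nn, Samuel Nn, Leo nn, Olga Nn, Uma Nn, Jamal Nn, Dalia Nn, Priya Nn, Tariq nn, Leila nn.
In this assignment every recorded phenotype matches its genotype and every non-founder's genotype is obtainable from its parents' genotypes, so the pedigree is consistent.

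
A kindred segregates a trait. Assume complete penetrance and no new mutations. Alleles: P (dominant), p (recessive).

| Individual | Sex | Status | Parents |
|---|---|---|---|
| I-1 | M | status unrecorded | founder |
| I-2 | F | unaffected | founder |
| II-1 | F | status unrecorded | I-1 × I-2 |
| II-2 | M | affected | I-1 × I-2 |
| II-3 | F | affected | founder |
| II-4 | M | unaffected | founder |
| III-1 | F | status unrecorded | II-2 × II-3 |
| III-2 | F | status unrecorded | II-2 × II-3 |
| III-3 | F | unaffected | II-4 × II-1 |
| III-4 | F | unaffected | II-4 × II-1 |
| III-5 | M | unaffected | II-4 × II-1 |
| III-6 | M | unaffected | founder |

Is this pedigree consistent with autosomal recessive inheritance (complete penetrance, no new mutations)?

Yes

A consistent assignment under autosomal recessive exists: I-1 Pp, I-2 Pp, II-1 PP, II-2 pp, II-3 pp, II-4 PP, III-1 pp, III-2 pp, III-3 PP, III-4 PP, III-5 PP, III-6 PP.
In this assignment every recorded phenotype matches its genotype and every non-founder's genotype is obtainable from its parents' genotypes, so the pedigree is consistent.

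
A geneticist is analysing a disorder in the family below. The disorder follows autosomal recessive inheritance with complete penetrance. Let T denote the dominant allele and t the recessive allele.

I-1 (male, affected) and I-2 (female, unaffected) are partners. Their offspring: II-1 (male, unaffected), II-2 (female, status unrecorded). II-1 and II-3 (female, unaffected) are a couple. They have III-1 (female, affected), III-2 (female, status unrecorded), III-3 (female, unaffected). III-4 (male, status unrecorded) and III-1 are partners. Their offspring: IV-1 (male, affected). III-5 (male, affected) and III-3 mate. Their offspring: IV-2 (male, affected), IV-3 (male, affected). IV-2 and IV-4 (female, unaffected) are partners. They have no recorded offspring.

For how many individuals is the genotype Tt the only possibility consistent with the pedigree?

3

Obligate heterozygotes: II-1 is unaffected so carries T and received t from I-1 (tt), so II-1 is Tt; II-3 is unaffected so carries T and passed t to III-1 (tt), so II-3 is Tt; III-3 is unaffected so carries T and passed t to IV-2 (tt), so III-3 is Tt.
Every other individual is either homozygous by phenotype or has at least one consistent homozygous assignment, so the count is 3.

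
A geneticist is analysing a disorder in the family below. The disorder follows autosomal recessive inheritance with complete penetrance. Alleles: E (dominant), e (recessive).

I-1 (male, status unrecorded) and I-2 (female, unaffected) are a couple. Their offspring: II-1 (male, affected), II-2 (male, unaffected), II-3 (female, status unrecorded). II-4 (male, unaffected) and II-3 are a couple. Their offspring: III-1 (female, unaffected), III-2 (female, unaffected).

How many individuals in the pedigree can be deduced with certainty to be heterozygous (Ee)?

1

Obligate heterozygotes: I-2 is unaffected so carries E and passed e to II-1 (ee), so I-2 is Ee.
Every other individual is either homozygous by phenotype or has at least one consistent homozygous assignment, so the count is 1.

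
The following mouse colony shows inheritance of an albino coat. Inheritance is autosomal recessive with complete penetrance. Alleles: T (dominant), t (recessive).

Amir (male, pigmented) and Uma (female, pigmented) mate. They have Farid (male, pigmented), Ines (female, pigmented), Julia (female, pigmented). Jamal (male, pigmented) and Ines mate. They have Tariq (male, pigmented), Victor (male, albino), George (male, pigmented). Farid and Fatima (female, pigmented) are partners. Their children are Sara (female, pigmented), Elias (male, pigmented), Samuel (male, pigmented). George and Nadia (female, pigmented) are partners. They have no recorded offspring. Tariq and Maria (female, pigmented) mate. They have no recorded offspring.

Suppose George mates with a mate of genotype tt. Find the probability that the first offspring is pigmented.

Jamal is pigmented so carries T and passed t to Victor (tt), so Jamal is Tt.
Ines is pigmented so carries T and passed t to Victor (tt), so Ines is Tt.
George is a pigmented offspring of Jamal (Tt) × Ines (Tt), whose cross gives 1/4 TT : 1/2 Tt : 1/4 tt; conditioning on being pigmented, George is TT with probability 1/3, Tt with probability 2/3.
Summing over parental genotype combinations, P(offspring is pigmented) = 1/3·1 + 2/3·1/2 = 2/3.

2/3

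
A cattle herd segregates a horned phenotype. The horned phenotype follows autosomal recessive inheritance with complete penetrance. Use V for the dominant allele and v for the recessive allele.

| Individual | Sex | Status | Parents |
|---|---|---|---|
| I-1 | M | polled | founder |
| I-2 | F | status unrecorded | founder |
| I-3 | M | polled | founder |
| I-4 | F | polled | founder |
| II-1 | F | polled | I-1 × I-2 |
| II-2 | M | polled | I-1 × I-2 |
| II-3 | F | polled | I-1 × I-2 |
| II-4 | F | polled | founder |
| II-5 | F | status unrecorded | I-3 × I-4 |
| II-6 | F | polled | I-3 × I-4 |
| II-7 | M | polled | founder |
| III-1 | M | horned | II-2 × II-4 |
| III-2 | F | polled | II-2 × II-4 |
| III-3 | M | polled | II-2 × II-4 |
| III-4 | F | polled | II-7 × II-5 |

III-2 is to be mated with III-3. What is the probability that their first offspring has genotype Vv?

4/9

II-2 is polled so carries V and passed v to III-1 (vv), so II-2 is Vv.
II-4 is polled so carries V and passed v to III-1 (vv), so II-4 is Vv.
III-2 is a polled offspring of II-2 (Vv) × II-4 (Vv), whose cross gives 1/4 VV : 1/2 Vv : 1/4 vv; conditioning on being polled, III-2 is VV with probability 1/3, Vv with probability 2/3.
III-3 is a polled offspring of II-2 (Vv) × II-4 (Vv), whose cross gives 1/4 VV : 1/2 Vv : 1/4 vv; conditioning on being polled, III-3 is VV with probability 1/3, Vv with probability 2/3.
Summing over parental genotype combinations, P(offspring has genotype Vv) = 2/9·1/2 + 2/9·1/2 + 4/9·1/2 = 4/9.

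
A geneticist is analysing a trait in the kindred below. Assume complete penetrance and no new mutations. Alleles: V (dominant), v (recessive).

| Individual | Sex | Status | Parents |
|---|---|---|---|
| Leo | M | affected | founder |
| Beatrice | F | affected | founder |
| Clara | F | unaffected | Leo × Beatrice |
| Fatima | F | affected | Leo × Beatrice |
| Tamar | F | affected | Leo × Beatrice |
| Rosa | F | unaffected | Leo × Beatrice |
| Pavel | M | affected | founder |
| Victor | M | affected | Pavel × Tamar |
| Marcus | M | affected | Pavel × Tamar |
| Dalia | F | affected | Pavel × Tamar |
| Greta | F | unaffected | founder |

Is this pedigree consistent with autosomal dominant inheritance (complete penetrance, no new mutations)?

Yes

A consistent assignment under autosomal dominant exists: Leo Vv, Beatrice Vv, Clara vv, Fatima VV, Tamar VV, Rosa vv, Pavel VV, Victor VV, Marcus VV, Dalia VV, Greta vv.
In this assignment every recorded phenotype matches its genotype and every non-founder's genotype is obtainable from its parents' genotypes, so the pedigree is consistent.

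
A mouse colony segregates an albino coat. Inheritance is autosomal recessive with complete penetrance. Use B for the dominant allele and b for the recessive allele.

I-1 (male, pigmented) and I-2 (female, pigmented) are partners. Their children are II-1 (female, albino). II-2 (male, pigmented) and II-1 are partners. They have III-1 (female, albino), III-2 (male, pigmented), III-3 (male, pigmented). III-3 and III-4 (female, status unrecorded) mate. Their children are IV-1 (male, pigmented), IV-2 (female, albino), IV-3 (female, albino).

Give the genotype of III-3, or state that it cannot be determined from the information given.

Bb

From phenotype alone, III-3 is BB or Bb.
III-3 is pigmented so carries B and received b from II-1 (bb), so III-3 is Bb.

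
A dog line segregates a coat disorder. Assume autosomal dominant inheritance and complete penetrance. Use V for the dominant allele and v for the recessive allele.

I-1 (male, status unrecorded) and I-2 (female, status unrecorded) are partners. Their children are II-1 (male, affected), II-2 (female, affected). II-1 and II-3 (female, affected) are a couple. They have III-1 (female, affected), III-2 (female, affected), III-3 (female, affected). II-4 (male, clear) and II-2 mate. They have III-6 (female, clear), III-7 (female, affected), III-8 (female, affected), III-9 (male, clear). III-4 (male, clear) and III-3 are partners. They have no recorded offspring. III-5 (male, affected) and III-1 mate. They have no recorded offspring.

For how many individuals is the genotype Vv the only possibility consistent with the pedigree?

3

Obligate heterozygotes: II-2 is affected so carries V and passed v to III-6 (vv), so II-2 is Vv; III-7 is affected so carries V and received v from II-4 (vv), so III-7 is Vv; III-8 is affected so carries V and received v from II-4 (vv), so III-8 is Vv.
Every other individual is either homozygous by phenotype or has at least one consistent homozygous assignment, so the count is 3.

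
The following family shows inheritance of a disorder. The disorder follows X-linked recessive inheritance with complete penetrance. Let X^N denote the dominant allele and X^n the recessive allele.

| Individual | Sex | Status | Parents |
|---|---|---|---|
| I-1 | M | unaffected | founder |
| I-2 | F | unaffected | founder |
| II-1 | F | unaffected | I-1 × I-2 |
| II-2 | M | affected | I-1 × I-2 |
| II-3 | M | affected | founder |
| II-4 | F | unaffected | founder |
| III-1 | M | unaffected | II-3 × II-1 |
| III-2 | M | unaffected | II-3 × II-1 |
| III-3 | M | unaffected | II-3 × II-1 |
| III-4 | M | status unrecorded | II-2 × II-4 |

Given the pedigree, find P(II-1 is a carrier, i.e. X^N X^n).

1/9

I-1 is unaffected, so I-1 is X^N Y.
I-2 is unaffected so carries N and passed n to II-2 (X^n Y), so I-2 is X^N X^n.
Their cross gives offspring ratios 1/2 X^N X^N : 1/2 X^N X^n. Conditioning on II-1 being unaffected, P(X^N X^n) = 1/2 / 1 = 1/2 before taking II-1's own offspring into account.
II-3 is affected, so II-3 is X^n Y.
Now use II-1's offspring. Probability of each recorded status — unaffected son III-1: 1/2 if II-1 is X^N X^n, 1 if X^N X^N; unaffected son III-2: 1/2 if II-1 is X^N X^n, 1 if X^N X^N; unaffected son III-3: 1/2 if II-1 is X^N X^n, 1 if X^N X^N.
Bayes: P(X^N X^n) = 1/2·1/8 / (1/2·1/8 + 1/2·1) = 1/9.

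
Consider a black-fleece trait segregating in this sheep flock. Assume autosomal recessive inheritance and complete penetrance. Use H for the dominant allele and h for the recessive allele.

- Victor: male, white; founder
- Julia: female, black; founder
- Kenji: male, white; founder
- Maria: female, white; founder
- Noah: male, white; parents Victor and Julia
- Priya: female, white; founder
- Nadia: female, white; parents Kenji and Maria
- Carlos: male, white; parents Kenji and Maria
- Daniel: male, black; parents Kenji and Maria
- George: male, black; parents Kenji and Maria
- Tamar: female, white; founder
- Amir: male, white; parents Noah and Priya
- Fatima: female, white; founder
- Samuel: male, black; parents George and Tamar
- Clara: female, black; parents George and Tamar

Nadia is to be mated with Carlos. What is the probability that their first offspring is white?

8/9

Kenji is white so carries H and passed h to Daniel (hh), so Kenji is Hh.
Maria is white so carries H and passed h to Daniel (hh), so Maria is Hh.
Nadia is a white offspring of Kenji (Hh) × Maria (Hh), whose cross gives 1/4 HH : 1/2 Hh : 1/4 hh; conditioning on being white, Nadia is HH with probability 1/3, Hh with probability 2/3.
Carlos is a white offspring of Kenji (Hh) × Maria (Hh), whose cross gives 1/4 HH : 1/2 Hh : 1/4 hh; conditioning on being white, Carlos is HH with probability 1/3, Hh with probability 2/3.
Summing over parental genotype combinations, P(offspring is white) = 1/9·1 + 2/9·1 + 2/9·1 + 4/9·3/4 = 8/9.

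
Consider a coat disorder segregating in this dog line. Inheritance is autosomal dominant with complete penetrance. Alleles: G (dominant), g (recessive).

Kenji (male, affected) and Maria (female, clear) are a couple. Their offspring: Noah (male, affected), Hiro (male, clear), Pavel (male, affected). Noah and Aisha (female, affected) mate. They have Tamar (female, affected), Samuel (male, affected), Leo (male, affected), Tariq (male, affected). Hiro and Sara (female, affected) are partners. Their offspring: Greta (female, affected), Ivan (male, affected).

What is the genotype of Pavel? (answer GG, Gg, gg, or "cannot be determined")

From phenotype alone, Pavel is GG or Gg.
Pavel is affected so carries G and received g from Maria (gg), so Pavel is Gg.

Gg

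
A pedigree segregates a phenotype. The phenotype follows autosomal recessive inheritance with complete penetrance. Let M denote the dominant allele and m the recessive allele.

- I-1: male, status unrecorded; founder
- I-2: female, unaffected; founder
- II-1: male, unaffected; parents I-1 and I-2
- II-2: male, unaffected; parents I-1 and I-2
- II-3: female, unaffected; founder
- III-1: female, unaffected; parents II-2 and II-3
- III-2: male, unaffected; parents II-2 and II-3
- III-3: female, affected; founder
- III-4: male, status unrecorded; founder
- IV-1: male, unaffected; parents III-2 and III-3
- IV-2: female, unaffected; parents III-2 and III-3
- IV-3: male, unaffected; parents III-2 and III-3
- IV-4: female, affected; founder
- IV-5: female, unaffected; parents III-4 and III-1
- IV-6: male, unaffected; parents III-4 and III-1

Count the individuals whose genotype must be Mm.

3

Obligate heterozygotes: IV-1 is unaffected so carries M and received m from III-3 (mm), so IV-1 is Mm; IV-2 is unaffected so carries M and received m from III-3 (mm), so IV-2 is Mm; IV-3 is unaffected so carries M and received m from III-3 (mm), so IV-3 is Mm.
Every other individual is either homozygous by phenotype or has at least one consistent homozygous assignment, so the count is 3.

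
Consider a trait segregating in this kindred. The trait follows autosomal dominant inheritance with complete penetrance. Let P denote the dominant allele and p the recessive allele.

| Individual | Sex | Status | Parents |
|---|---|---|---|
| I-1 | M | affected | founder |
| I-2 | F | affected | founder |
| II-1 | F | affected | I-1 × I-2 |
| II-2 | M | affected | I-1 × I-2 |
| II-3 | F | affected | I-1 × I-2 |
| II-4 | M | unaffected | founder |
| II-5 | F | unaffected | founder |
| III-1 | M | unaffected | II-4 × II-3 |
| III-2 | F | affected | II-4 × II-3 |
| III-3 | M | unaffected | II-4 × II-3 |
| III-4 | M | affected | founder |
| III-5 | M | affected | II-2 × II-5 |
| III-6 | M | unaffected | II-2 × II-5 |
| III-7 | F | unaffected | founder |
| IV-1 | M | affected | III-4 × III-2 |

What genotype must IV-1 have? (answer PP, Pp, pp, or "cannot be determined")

cannot be determined

IV-1's phenotype allows PP or Pp, and no parent or child forces a single allele at both positions; consistent genotype assignments exist with IV-1 as PP or Pp.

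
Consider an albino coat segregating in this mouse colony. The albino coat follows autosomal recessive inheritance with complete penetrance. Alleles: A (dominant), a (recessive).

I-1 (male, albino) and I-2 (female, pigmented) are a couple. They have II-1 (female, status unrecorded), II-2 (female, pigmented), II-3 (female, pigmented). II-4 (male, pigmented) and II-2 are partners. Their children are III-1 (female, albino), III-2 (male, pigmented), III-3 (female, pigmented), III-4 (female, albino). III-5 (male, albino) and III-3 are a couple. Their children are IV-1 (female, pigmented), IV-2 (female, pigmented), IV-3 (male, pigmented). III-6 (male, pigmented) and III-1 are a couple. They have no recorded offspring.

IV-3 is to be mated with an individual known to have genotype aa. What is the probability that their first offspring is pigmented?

IV-3 is pigmented so carries A and received a from III-5 (aa), so IV-3 is Aa.
The cross gives 1/2 Aa : 1/2 aa, so P(offspring is pigmented) = 1/2.

1/2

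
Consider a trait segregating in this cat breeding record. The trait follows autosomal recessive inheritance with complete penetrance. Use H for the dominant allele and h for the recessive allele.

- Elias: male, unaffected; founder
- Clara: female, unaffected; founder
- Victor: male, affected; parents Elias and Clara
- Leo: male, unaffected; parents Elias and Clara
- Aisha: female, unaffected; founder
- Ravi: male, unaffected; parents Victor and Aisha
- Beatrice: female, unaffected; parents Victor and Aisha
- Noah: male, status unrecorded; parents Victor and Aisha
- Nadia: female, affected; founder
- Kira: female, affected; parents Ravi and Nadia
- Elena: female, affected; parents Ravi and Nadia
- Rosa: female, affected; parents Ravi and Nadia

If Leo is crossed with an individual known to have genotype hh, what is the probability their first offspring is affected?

Elias is unaffected so carries H and passed h to Victor (hh), so Elias is Hh.
Clara is unaffected so carries H and passed h to Victor (hh), so Clara is Hh.
Leo is an unaffected offspring of Elias (Hh) × Clara (Hh), whose cross gives 1/4 HH : 1/2 Hh : 1/4 hh; conditioning on being unaffected, Leo is HH with probability 1/3, Hh with probability 2/3.
Summing over parental genotype combinations, P(offspring is affected) = 2/3·1/2 = 1/3.

1/3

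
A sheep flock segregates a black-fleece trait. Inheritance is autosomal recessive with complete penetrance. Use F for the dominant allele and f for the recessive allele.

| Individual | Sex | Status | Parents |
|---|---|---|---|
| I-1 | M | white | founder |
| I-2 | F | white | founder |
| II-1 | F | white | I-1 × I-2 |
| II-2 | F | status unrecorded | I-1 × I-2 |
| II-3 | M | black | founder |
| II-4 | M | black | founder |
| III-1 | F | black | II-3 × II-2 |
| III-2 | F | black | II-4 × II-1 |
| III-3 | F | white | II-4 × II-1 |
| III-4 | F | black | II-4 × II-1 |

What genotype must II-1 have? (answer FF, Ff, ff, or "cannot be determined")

Ff

From phenotype alone, II-1 is FF or Ff.
II-1 is white so carries F and passed f to III-2 (ff), so II-1 is Ff.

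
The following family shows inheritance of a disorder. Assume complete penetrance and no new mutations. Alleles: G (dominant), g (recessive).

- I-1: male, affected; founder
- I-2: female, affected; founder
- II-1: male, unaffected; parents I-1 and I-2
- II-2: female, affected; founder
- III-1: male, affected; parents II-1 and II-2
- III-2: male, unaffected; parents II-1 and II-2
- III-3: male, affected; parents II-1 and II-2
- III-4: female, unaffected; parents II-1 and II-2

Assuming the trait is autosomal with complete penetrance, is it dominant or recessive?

dominant

I-1 and I-2 are both affected yet have an unaffected child II-1. Under a recessive model two affected parents are homozygous and every child would be affected, so the trait cannot be recessive.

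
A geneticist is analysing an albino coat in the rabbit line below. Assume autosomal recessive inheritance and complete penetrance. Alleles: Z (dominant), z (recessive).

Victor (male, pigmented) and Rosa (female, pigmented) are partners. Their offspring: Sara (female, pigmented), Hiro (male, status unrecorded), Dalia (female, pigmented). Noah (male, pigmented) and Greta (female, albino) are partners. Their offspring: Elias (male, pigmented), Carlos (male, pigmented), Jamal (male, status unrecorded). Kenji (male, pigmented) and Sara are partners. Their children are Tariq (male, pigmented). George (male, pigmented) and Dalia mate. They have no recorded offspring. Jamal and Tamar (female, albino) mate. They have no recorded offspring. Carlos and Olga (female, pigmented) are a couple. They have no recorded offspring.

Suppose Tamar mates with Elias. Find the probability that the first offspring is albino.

1/2

Tamar is albino, so Tamar is zz.
Elias is pigmented so carries Z and received z from Greta (zz), so Elias is Zz.
The cross gives 1/2 Zz : 1/2 zz, so P(offspring is albino) = 1/2.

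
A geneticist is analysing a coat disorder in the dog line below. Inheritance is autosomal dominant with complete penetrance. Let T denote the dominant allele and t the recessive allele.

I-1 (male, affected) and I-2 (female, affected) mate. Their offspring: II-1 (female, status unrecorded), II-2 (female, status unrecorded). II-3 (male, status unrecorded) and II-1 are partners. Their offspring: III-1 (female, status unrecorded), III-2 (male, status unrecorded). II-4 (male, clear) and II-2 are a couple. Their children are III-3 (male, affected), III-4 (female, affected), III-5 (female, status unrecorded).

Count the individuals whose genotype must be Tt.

Obligate heterozygotes: III-3 is affected so carries T and received t from II-4 (tt), so III-3 is Tt; III-4 is affected so carries T and received t from II-4 (tt), so III-4 is Tt.
Every other individual is either homozygous by phenotype or has at least one consistent homozygous assignment, so the count is 2.

2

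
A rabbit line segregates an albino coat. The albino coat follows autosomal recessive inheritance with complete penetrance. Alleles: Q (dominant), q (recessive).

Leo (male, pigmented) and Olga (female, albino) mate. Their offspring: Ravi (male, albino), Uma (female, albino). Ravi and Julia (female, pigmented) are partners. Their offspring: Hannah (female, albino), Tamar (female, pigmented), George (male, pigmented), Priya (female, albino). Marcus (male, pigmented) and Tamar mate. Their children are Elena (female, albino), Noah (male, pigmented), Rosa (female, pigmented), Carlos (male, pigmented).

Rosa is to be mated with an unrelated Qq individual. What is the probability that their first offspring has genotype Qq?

1/2

Marcus is pigmented so carries Q and passed q to Elena (qq), so Marcus is Qq.
Tamar is pigmented so carries Q and received q from Ravi (qq), so Tamar is Qq.
Rosa is a pigmented offspring of Marcus (Qq) × Tamar (Qq), whose cross gives 1/4 QQ : 1/2 Qq : 1/4 qq; conditioning on being pigmented, Rosa is QQ with probability 1/3, Qq with probability 2/3.
Summing over parental genotype combinations, P(offspring has genotype Qq) = 1/3·1/2 + 2/3·1/2 = 1/2.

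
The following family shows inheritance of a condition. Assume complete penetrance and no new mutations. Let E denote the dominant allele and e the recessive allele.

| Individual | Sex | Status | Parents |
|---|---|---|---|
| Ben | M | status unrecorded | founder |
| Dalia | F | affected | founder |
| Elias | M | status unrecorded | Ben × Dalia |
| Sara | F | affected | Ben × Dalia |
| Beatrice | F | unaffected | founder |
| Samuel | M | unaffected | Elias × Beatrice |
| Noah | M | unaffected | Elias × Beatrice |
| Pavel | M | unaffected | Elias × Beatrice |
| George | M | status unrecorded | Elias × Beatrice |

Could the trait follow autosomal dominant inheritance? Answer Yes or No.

Yes

A consistent assignment under autosomal dominant exists: Ben EE, Dalia Ee, Elias Ee, Sara EE, Beatrice ee, Samuel ee, Noah ee, Pavel ee, George Ee.
In this assignment every recorded phenotype matches its genotype and every non-founder's genotype is obtainable from its parents' genotypes, so the pedigree is consistent.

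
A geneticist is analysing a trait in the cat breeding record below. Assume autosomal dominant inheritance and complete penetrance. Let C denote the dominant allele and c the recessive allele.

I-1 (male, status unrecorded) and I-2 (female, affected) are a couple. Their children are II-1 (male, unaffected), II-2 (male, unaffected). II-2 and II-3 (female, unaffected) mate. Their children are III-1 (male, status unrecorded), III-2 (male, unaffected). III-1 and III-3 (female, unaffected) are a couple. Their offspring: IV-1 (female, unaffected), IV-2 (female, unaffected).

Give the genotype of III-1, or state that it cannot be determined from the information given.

cc

From phenotype alone, III-1 is CC or Cc or cc.
III-1 received c from II-2 (cc) and received c from II-3 (cc), so III-1 is cc.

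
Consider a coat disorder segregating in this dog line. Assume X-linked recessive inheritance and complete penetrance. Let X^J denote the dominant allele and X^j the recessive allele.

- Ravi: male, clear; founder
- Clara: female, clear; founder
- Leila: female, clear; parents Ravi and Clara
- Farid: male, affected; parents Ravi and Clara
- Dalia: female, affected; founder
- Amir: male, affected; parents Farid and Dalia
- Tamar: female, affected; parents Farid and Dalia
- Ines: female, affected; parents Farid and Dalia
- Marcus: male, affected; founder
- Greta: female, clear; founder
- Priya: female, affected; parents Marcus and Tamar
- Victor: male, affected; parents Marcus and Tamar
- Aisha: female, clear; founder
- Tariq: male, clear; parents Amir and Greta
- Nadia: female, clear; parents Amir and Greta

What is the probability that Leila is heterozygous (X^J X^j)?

1/2

Ravi is clear, so Ravi is X^J Y.
Clara is clear so carries J and passed j to Farid (X^j Y), so Clara is X^J X^j.
Their cross gives offspring ratios 1/2 X^J X^J : 1/2 X^J X^j. Conditioning on Leila being clear, P(X^J X^j) = 1/2 / 1 = 1/2.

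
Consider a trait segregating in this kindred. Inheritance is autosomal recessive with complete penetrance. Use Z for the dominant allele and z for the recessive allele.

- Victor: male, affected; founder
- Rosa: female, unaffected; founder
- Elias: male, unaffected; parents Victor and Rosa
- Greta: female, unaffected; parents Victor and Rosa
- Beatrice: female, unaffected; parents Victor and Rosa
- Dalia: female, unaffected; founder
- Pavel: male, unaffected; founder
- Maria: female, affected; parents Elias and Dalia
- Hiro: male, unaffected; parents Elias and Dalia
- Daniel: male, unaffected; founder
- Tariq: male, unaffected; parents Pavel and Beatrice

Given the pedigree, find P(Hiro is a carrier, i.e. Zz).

Elias is unaffected so carries Z and received z from Victor (zz), so Elias is Zz.
Dalia is unaffected so carries Z and passed z to Maria (zz), so Dalia is Zz.
Their cross gives offspring ratios 1/4 ZZ : 1/2 Zz : 1/4 zz. Conditioning on Hiro being unaffected, P(Zz) = 1/2 / 3/4 = 2/3.

2/3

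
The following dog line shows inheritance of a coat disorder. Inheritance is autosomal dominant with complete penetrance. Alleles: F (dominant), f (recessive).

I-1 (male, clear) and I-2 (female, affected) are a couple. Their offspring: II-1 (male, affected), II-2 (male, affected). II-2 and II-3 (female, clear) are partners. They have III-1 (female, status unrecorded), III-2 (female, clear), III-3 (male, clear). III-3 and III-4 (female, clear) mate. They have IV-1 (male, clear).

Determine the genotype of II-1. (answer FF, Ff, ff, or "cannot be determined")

Ff

From phenotype alone, II-1 is FF or Ff.
II-1 is affected so carries F and received f from I-1 (ff), so II-1 is Ff.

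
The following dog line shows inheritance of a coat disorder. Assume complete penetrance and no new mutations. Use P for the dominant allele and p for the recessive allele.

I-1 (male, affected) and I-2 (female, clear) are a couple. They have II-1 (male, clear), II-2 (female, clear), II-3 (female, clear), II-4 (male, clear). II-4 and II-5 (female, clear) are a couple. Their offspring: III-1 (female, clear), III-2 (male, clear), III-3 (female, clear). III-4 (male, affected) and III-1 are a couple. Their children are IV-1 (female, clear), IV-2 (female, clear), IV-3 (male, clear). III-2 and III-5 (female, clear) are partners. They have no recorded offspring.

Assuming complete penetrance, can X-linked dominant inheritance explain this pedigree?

Under X-linked dominant, II-2 (clear, female) cannot arise from I-1 (affected) × I-2 (clear).

No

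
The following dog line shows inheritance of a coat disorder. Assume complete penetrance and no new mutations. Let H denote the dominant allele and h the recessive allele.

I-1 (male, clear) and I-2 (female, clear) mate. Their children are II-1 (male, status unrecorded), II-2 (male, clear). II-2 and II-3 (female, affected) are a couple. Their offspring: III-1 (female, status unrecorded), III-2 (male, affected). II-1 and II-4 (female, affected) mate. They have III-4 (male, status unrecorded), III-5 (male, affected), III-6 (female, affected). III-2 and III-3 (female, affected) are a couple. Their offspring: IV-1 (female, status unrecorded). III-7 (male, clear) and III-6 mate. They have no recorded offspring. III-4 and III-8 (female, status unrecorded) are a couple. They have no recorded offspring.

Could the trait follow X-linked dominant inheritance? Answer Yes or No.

A consistent assignment under X-linked dominant exists: I-1 X^h Y, I-2 X^h X^h, II-1 X^h Y, II-2 X^h Y, II-3 X^H X^H, II-4 X^H X^H, III-1 X^H X^h, III-2 X^H Y, III-3 X^H X^H, III-4 X^H Y, III-5 X^H Y, III-6 X^H X^h, III-7 X^h Y, III-8 X^H X^H, IV-1 X^H X^H.
In this assignment every recorded phenotype matches its genotype and every non-founder's genotype is obtainable from its parents' genotypes, so the pedigree is consistent.

Yes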